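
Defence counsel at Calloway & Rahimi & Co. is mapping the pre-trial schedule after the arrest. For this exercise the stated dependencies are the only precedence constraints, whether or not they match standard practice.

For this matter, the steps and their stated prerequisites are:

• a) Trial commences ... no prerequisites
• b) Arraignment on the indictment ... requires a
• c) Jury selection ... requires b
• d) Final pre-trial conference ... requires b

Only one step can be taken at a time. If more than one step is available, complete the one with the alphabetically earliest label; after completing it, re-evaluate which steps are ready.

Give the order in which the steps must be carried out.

a, b, c, d

Only a has no prerequisites, so it is first.
b needed a, now all done → b.
c and d are both available; c has the earlier label → c.
d is the only step now ready → d.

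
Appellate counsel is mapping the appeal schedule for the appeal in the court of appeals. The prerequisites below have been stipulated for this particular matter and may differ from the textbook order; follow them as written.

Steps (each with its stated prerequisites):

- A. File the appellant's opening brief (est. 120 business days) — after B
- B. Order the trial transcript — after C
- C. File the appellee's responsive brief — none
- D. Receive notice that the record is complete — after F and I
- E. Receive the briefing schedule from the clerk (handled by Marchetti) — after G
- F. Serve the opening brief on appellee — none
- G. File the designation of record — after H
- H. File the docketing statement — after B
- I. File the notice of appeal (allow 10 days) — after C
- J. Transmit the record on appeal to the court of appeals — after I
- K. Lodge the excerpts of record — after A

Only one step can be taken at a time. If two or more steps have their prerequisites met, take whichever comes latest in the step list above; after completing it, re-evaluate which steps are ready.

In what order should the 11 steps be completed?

F and C have no prerequisites; F is listed later, so F is first.
Next only C has its prerequisites met → C.
Now I and B have their prerequisites met. I is listed later, so I next.
Ready: J, D and B. J is listed later → J.
D and B are both available; D is listed later → D.
B needed C, now all done → B.
H and A are both available; H is listed later → H.
Ready: G and A. G is listed later → G.
Now E and A have their prerequisites met. E is listed later, so E next.
A is the only step now ready → A.
Next only K has its prerequisites met → K.

F, C, I, J, D, B, H, G, E, A, K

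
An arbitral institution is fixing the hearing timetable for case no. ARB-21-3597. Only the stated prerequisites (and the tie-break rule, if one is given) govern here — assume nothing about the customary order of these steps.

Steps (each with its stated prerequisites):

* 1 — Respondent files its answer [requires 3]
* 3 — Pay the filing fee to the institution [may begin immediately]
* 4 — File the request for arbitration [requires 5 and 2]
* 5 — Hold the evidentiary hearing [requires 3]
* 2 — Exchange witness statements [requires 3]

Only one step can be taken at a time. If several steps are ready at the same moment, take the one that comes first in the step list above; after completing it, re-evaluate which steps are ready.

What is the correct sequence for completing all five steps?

3 has no prerequisites → 3 first.
Ready: 1, 5 and 2. 1 is listed earlier → 1.
Ready: 5 and 2. 5 is listed earlier → 5.
2 is the only step now ready → 2.
4 is the only step now ready → 4.

3, 1, 5, 2, 4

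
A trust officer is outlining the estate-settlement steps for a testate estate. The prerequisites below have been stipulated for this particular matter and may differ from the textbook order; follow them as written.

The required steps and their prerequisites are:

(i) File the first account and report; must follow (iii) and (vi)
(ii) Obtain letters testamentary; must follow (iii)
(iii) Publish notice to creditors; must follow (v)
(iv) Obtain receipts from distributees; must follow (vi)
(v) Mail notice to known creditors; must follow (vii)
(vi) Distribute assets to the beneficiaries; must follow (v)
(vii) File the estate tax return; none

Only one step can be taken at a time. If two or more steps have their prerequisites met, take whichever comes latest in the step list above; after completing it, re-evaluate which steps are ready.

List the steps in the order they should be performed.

(vii), (v), (vi), (iv), (iii), (ii), (i)

(vii) has no prerequisites → (vii) first.
(v) needed (vii), now all done → (v).
Ready: (vi) and (iii). (vi) is listed later → (vi).
Ready: (iv) and (iii). (iv) is listed later → (iv).
(iii) needed (v), now all done → (iii).
(ii) and (i) are both available; (ii) is listed later → (ii).
Next only (i) has its prerequisites met → (i).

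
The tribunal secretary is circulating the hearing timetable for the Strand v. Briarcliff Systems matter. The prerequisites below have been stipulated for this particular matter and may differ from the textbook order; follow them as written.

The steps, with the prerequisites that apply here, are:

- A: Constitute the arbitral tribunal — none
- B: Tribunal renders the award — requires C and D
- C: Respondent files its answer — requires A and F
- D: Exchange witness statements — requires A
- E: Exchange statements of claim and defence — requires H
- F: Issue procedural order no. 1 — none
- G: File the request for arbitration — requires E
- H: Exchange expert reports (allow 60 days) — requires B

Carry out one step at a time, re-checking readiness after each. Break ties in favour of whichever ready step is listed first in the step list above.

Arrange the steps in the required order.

A → D → F → C → B → H → E → G

Nothing is required for A and F. A is listed earlier → A first.
Now D and F have their prerequisites met. D is listed earlier, so D next.
Next only F has its prerequisites met → F.
Next only C has its prerequisites met → C.
B needed C and D, now all done → B.
Next only H has its prerequisites met → H.
Next only E has its prerequisites met → E.
That leaves G as the only ready step → G.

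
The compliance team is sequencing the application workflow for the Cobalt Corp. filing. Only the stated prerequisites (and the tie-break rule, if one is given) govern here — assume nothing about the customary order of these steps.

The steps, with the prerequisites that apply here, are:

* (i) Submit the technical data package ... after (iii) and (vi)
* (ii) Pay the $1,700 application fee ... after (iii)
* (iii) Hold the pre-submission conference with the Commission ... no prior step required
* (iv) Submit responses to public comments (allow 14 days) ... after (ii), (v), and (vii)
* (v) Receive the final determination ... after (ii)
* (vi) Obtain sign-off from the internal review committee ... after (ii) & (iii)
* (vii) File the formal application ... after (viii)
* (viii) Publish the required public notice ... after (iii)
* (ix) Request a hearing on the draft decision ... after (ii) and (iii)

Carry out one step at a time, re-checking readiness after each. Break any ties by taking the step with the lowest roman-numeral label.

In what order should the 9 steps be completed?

(iii) has no prerequisites → (iii) first.
Ready: (ii) and (viii). (ii) has the earlier label → (ii).
(v), (vi) and (ix) now also ready, so the ready set is {(v), (vi), (viii), (ix)}; (v) has the earlier label → (v).
Now (vi), (viii) and (ix) have their prerequisites met. (vi) has the earlier label, so (vi) next.
Ready: (i), (viii) and (ix). (i) has the earlier label → (i).
Now (viii) and (ix) have their prerequisites met. (viii) has the earlier label, so (viii) next.
(vii) and (ix) are both available; (vii) has the earlier label → (vii).
(iv) now also ready, so the ready set is {(iv), (ix)}; (iv) has the earlier label → (iv).
(ix) needed (ii) and (iii), now all done → (ix).

(iii) (ii) (v) (vi) (i) (viii) (vii) (iv) (ix)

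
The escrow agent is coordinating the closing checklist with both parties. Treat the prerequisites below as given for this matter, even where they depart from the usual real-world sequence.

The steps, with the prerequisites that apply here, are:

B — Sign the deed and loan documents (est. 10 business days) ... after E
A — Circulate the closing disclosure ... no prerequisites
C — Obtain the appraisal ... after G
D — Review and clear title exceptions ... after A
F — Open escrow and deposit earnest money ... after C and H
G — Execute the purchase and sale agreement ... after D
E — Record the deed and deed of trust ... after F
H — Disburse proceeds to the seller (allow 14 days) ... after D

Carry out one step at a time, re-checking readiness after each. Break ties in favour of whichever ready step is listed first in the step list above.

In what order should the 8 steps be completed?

A is the only step with nothing outstanding, so it goes first.
D needed A, now all done → D.
Now G and H have their prerequisites met. G is listed earlier, so G next.
C now also ready, so the ready set is {C, H}; C is listed earlier → C.
H needed D, now all done → H.
Next only F has its prerequisites met → F.
That leaves E as the only ready step → E.
B is the only step now ready → B.

A, D, G, C, H, F, E, B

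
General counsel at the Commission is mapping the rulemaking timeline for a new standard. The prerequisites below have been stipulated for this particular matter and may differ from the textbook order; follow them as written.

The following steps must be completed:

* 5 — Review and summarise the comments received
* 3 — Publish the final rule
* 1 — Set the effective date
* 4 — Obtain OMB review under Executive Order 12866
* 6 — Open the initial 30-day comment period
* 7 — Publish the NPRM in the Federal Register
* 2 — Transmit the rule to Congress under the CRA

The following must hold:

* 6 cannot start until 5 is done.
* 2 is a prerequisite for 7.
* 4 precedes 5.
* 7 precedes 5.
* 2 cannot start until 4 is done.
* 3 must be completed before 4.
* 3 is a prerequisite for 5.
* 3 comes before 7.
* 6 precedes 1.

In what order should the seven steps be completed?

3 4 2 7 5 6 1

3 has no prerequisites → 3 first.
4 is the only step now ready → 4.
2 needed 4, now all done → 2.
7 is the only step now ready → 7.
That leaves 5 as the only ready step → 5.
6 needed 5, now all done → 6.
That leaves 1 as the only ready step → 1.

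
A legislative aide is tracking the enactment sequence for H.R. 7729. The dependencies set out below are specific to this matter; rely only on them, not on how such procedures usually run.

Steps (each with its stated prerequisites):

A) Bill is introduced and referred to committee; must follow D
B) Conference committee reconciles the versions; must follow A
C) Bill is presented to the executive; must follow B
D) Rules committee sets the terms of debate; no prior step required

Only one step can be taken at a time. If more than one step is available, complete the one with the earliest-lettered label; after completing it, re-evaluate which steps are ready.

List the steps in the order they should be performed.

D → A → B → C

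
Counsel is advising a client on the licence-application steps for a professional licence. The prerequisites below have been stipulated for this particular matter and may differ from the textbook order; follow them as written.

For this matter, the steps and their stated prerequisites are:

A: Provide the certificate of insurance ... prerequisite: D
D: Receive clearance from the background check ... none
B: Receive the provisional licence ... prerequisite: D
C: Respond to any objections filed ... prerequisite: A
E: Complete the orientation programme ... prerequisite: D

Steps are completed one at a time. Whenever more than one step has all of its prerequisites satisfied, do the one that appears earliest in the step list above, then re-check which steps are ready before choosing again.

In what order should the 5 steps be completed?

D, A, B, C, E

Only D has no prerequisites, so it is first.
Now A, B and E have their prerequisites met. A is listed earlier, so A next.
B, C and E are all available; B is listed earlier → B.
Now C and E have their prerequisites met. C is listed earlier, so C next.
Next only E has its prerequisites met → E.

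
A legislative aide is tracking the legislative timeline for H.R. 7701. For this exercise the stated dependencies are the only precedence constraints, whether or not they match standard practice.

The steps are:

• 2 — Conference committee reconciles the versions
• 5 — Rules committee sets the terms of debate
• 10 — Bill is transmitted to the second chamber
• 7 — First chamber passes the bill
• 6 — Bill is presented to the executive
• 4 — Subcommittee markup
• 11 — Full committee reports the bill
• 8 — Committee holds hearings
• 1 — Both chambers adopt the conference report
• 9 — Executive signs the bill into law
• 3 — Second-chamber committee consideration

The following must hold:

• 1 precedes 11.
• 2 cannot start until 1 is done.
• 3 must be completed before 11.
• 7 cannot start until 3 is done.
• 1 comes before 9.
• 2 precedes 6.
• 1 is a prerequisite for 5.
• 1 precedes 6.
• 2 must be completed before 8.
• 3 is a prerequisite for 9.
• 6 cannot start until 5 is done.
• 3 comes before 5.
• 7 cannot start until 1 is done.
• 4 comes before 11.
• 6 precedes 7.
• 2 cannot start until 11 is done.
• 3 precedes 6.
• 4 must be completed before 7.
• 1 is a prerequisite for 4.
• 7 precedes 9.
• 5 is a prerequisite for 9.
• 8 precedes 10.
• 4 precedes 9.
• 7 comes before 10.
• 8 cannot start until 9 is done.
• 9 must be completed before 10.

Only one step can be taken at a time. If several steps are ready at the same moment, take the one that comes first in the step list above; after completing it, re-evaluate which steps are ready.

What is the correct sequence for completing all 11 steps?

1 → 4 → 3 → 5 → 11 → 2 → 6 → 7 → 9 → 8 → 10

1 and 3 have no prerequisites; 1 is listed earlier, so 1 is first.
4 now also ready, so the ready set is {4, 3}; 4 is listed earlier → 4.
That leaves 3 as the only ready step → 3.
Ready: 5 and 11. 5 is listed earlier → 5.
That leaves 11 as the only ready step → 11.
2 needed 11 and 1, now all done → 2.
Next only 6 has its prerequisites met → 6.
7 is the only step now ready → 7.
That leaves 9 as the only ready step → 9.
8 is the only step now ready → 8.
10 needed 7, 8 and 9, now all done → 10.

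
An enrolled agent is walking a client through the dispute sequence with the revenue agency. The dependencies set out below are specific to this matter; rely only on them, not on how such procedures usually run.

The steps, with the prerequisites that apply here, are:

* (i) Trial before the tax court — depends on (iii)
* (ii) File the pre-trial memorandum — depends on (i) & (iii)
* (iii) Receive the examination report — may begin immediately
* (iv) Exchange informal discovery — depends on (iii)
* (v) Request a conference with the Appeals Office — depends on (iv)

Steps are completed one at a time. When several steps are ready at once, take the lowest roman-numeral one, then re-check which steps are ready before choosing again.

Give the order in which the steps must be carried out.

(iii) is the only step with nothing outstanding, so it goes first.
(i) and (iv) are both available; (i) has the earlier label → (i).
(ii) now also ready, so the ready set is {(ii), (iv)}; (ii) has the earlier label → (ii).
Next only (iv) has its prerequisites met → (iv).
(v) needed (iv), now all done → (v).

(iii), (i), (ii), (iv), (v)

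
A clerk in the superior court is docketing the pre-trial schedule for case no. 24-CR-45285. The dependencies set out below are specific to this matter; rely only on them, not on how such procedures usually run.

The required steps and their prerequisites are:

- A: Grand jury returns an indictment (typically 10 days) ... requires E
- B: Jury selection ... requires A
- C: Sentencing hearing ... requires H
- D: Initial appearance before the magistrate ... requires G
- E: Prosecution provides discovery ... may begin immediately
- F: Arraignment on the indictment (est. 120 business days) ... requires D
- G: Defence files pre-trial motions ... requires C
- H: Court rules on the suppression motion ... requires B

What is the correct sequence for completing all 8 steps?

E, A, B, H, C, G, D, F

E has no prerequisites → E first.
A is the only step now ready → A.
Next only B has its prerequisites met → B.
Next only H has its prerequisites met → H.
C needed H, now all done → C.
That leaves G as the only ready step → G.
Next only D has its prerequisites met → D.
F needed D, now all done → F.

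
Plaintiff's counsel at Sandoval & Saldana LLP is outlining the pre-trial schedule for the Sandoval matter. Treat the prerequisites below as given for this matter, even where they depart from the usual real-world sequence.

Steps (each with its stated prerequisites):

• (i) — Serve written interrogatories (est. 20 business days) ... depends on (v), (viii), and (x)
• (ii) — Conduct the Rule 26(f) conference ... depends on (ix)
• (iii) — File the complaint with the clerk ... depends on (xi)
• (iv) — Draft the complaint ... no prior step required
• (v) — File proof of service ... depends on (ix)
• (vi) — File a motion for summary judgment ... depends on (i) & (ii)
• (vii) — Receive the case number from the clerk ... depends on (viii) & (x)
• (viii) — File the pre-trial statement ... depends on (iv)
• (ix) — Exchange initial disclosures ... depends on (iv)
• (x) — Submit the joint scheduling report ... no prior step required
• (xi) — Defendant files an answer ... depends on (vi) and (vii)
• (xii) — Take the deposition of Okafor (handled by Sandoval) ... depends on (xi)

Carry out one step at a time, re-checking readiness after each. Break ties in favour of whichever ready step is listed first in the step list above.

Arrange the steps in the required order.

(iv) (viii) (ix) (ii) (v) (x) (i) (vi) (vii) (xi) (iii) (xii)

Nothing is required for (iv) and (x). (iv) is listed earlier → (iv) first.
Now (viii), (ix) and (x) have their prerequisites met. (viii) is listed earlier, so (viii) next.
(ix) and (x) are both available; (ix) is listed earlier → (ix).
Now (ii), (v) and (x) have their prerequisites met. (ii) is listed earlier, so (ii) next.
(v) and (x) are both available; (v) is listed earlier → (v).
That leaves (x) as the only ready step → (x).
Now (i) and (vii) have their prerequisites met. (i) is listed earlier, so (i) next.
(vi) now also ready, so the ready set is {(vi), (vii)}; (vi) is listed earlier → (vi).
(vii) needed (viii) and (x), now all done → (vii).
(xi) needed (vi) and (vii), now all done → (xi).
Ready: (iii) and (xii). (iii) is listed earlier → (iii).
(xii) is the only step now ready → (xii).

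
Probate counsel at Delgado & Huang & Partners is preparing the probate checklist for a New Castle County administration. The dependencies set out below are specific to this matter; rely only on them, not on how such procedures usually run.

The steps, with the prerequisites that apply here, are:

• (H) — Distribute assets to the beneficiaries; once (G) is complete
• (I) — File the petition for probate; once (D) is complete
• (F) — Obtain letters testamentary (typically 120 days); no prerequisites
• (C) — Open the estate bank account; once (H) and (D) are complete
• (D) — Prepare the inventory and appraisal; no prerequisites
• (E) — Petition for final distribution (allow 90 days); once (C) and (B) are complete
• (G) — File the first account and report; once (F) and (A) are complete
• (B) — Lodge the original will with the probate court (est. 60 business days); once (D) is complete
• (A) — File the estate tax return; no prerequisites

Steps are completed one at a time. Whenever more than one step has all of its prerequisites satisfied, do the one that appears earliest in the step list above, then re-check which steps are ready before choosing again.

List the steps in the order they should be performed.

(F) (D) (I) (B) (A) (G) (H) (C) (E)

(F), (D) and (A) have no prerequisites; (F) is listed earlier, so (F) is first.
Ready: (D) and (A). (D) is listed earlier → (D).
Now (I), (B) and (A) have their prerequisites met. (I) is listed earlier, so (I) next.
Ready: (B) and (A). (B) is listed earlier → (B).
Next only (A) has its prerequisites met → (A).
(G) needed (F) and (A), now all done → (G).
(H) is the only step now ready → (H).
(C) is the only step now ready → (C).
That leaves (E) as the only ready step → (E).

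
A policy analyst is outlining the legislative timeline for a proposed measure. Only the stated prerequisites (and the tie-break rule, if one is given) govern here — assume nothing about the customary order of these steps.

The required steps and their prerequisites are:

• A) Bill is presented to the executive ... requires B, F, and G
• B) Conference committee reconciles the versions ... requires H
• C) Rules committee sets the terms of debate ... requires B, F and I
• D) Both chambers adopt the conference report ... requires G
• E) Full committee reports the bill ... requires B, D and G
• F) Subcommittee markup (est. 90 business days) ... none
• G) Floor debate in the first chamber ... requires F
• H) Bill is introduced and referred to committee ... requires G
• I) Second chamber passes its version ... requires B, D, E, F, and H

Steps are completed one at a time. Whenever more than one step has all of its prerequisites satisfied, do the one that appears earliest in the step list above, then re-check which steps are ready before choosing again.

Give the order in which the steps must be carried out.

F → G → D → H → B → A → E → I → C

F is the only step with nothing outstanding, so it goes first.
That leaves G as the only ready step → G.
Now D and H have their prerequisites met. D is listed earlier, so D next.
H is the only step now ready → H.
B needed H, now all done → B.
Now A and E have their prerequisites met. A is listed earlier, so A next.
E is the only step now ready → E.
Next only I has its prerequisites met → I.
C is the only step now ready → C.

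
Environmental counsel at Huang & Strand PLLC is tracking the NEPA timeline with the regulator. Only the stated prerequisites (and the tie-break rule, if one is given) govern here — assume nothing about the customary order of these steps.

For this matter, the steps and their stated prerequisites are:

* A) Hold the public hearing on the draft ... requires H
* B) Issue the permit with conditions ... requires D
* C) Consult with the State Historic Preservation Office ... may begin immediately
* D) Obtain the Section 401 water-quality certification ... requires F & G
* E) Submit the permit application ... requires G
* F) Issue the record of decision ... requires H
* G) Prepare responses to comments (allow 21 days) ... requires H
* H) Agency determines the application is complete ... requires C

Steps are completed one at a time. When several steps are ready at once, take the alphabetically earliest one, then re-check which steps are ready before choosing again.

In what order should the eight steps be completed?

C has no prerequisites → C first.
That leaves H as the only ready step → H.
A, F and G are all available; A has the earlier label → A.
Now F and G have their prerequisites met. F has the earlier label, so F next.
G needed H, now all done → G.
Now D and E have their prerequisites met. D has the earlier label, so D next.
Now B and E have their prerequisites met. B has the earlier label, so B next.
E needed G, now all done → E.

C → H → A → F → G → D → B → E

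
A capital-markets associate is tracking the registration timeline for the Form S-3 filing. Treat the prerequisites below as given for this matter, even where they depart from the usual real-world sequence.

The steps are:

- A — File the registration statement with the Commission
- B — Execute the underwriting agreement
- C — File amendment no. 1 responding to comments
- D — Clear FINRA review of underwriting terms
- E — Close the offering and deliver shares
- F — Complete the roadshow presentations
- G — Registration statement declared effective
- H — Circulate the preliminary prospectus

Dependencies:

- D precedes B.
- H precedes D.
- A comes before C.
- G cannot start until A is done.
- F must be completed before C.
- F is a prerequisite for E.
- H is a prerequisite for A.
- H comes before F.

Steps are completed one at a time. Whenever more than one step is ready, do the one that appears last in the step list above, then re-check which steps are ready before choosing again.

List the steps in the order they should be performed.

H, F, E, D, B, A, G, C

Only H has no prerequisites, so it is first.
F, D and A are all available; F is listed later → F.
E, D and A are all available; E is listed later → E.
Now D and A have their prerequisites met. D is listed later, so D next.
Now B and A have their prerequisites met. B is listed later, so B next.
Next only A has its prerequisites met → A.
G and C are both available; G is listed later → G.
C is the only step now ready → C.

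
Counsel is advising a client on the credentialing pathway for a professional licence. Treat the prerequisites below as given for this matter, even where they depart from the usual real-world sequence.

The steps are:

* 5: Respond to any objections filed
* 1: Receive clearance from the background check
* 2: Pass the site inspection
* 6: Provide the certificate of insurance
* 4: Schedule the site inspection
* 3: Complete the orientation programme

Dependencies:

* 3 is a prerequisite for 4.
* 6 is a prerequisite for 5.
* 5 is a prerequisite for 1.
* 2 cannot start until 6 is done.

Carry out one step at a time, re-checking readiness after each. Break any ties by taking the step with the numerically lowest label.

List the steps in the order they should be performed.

3 → 4 → 6 → 2 → 5 → 1

3 and 6 have no prerequisites; 3 has the earlier label, so 3 is first.
4 now also ready, so the ready set is {4, 6}; 4 has the earlier label → 4.
Next only 6 has its prerequisites met → 6.
Now 2 and 5 have their prerequisites met. 2 has the earlier label, so 2 next.
That leaves 5 as the only ready step → 5.
That leaves 1 as the only ready step → 1.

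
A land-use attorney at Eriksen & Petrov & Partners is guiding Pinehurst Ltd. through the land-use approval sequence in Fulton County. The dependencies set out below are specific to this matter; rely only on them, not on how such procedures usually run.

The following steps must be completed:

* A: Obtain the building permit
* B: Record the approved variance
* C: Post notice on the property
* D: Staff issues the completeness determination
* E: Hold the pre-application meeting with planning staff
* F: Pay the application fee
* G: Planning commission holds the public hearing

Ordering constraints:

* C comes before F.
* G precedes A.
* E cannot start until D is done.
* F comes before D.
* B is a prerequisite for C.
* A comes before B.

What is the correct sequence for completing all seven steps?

G is the only step with nothing outstanding, so it goes first.
A is the only step now ready → A.
B needed A, now all done → B.
C needed B, now all done → C.
F needed C, now all done → F.
D is the only step now ready → D.
E needed D, now all done → E.

G, A, B, C, F, D, E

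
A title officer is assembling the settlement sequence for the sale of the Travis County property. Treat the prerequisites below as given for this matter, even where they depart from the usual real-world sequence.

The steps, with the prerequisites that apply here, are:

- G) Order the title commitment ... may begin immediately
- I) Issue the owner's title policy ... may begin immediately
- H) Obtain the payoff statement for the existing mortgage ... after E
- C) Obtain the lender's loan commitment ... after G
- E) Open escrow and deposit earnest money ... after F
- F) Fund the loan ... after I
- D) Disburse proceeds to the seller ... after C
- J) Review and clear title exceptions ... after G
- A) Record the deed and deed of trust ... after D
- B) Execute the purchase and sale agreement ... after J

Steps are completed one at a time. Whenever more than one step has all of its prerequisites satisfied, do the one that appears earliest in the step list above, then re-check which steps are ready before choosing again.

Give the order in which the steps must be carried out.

G I C F E H D J A B

G and I have no prerequisites; G is listed earlier, so G is first.
C and J now also ready, so the ready set is {I, C, J}; I is listed earlier → I.
F now also ready, so the ready set is {C, F, J}; C is listed earlier → C.
D now also ready, so the ready set is {F, D, J}; F is listed earlier → F.
E, D and J are all available; E is listed earlier → E.
H, D and J are all available; H is listed earlier → H.
D and J are both available; D is listed earlier → D.
A now also ready, so the ready set is {J, A}; J is listed earlier → J.
Ready: A and B. A is listed earlier → A.
That leaves B as the only ready step → B.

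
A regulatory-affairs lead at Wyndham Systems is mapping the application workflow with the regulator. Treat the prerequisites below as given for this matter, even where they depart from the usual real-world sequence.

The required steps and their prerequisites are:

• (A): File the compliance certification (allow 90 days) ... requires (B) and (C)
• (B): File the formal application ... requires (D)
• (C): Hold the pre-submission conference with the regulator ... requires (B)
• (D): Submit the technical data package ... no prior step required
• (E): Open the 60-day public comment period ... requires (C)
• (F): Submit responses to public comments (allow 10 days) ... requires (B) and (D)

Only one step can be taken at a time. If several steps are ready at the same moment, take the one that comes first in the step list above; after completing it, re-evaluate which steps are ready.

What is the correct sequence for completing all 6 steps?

(D) is the only step with nothing outstanding, so it goes first.
Next only (B) has its prerequisites met → (B).
(C) and (F) are both available; (C) is listed earlier → (C).
(A), (E) and (F) are all available; (A) is listed earlier → (A).
Now (E) and (F) have their prerequisites met. (E) is listed earlier, so (E) next.
(F) needed (B) and (D), now all done → (F).

(D), (B), (C), (A), (E), (F)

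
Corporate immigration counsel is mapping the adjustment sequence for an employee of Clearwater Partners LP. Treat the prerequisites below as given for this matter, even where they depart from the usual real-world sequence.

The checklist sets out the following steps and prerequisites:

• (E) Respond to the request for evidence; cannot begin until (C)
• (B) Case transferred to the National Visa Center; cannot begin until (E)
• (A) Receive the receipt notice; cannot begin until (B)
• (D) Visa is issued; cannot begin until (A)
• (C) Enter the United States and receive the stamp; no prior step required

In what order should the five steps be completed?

(C) has no prerequisites → (C) first.
(E) needed (C), now all done → (E).
That leaves (B) as the only ready step → (B).
That leaves (A) as the only ready step → (A).
That leaves (D) as the only ready step → (D).

(C) → (E) → (B) → (A) → (D)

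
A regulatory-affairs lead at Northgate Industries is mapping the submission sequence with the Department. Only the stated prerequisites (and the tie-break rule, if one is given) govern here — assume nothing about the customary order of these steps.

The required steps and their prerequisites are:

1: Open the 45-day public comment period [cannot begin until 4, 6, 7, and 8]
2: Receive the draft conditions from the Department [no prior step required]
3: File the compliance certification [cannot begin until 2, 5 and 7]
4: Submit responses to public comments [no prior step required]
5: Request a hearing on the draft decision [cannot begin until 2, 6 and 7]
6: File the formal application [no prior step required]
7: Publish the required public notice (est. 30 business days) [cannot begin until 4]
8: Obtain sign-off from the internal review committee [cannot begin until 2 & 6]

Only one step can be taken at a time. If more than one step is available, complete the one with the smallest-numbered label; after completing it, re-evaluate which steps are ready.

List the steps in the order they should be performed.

2, 4, 6, 7, 5, 3, 8, 1

Nothing is required for 2, 4 and 6. 2 has the earlier label → 2 first.
4 and 6 are both available; 4 has the earlier label → 4.
7 now also ready, so the ready set is {6, 7}; 6 has the earlier label → 6.
8 now also ready, so the ready set is {7, 8}; 7 has the earlier label → 7.
5 now also ready, so the ready set is {5, 8}; 5 has the earlier label → 5.
3 now also ready, so the ready set is {3, 8}; 3 has the earlier label → 3.
8 needed 2 and 6, now all done → 8.
Next only 1 has its prerequisites met → 1.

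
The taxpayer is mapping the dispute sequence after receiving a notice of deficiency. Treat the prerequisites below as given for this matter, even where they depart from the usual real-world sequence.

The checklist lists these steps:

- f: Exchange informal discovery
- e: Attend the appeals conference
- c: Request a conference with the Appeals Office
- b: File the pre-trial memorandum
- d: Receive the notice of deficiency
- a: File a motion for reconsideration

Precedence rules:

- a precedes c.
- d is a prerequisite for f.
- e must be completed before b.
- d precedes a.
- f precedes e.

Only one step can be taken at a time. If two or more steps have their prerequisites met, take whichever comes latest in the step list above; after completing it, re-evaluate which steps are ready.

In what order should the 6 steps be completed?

d is the only step with nothing outstanding, so it goes first.
Now a and f have their prerequisites met. a is listed later, so a next.
c now also ready, so the ready set is {c, f}; c is listed later → c.
That leaves f as the only ready step → f.
e is the only step now ready → e.
b is the only step now ready → b.

d a c f e b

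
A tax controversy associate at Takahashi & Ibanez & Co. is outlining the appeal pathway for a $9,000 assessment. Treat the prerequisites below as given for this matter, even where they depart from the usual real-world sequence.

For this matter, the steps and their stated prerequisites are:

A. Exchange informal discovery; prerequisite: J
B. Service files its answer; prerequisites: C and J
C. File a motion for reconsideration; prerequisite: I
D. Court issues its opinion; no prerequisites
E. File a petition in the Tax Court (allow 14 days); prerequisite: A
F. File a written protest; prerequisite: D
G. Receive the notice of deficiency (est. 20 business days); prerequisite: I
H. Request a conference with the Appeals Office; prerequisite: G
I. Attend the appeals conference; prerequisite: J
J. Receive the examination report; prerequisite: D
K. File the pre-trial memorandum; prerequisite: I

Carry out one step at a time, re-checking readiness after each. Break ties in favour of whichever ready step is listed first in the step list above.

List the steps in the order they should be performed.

D, F, J, A, E, I, C, B, G, H, K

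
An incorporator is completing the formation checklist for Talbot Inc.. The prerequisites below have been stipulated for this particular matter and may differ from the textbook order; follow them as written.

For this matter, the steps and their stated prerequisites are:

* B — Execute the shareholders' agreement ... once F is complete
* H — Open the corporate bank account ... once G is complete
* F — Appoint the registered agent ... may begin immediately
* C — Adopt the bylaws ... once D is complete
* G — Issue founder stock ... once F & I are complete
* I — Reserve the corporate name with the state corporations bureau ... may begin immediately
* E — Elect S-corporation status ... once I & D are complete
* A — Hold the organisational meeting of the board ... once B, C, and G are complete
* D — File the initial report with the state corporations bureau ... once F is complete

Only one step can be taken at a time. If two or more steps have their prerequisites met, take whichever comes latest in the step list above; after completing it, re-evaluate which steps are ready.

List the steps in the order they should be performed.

Nothing is required for I and F. I is listed later → I first.
That leaves F as the only ready step → F.
Now D, G and B have their prerequisites met. D is listed later, so D next.
Ready: E, G, C and B. E is listed later → E.
Ready: G, C and B. G is listed later → G.
C, H and B are all available; C is listed later → C.
Ready: H and B. H is listed later → H.
B needed F, now all done → B.
A needed G, C and B, now all done → A.

I → F → D → E → G → C → H → B → A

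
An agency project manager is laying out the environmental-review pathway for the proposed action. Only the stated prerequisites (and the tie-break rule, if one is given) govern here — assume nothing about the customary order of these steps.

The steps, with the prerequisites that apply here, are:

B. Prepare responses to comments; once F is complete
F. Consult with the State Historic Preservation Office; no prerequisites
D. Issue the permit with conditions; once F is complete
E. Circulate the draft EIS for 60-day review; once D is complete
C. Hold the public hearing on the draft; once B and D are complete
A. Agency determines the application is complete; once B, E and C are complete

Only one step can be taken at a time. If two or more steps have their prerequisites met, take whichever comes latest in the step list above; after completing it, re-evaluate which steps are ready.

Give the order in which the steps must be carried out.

F, D, E, B, C, A

F has no prerequisites → F first.
Now D and B have their prerequisites met. D is listed later, so D next.
E now also ready, so the ready set is {E, B}; E is listed later → E.
B needed F, now all done → B.
C is the only step now ready → C.
A needed C, E and B, now all done → A.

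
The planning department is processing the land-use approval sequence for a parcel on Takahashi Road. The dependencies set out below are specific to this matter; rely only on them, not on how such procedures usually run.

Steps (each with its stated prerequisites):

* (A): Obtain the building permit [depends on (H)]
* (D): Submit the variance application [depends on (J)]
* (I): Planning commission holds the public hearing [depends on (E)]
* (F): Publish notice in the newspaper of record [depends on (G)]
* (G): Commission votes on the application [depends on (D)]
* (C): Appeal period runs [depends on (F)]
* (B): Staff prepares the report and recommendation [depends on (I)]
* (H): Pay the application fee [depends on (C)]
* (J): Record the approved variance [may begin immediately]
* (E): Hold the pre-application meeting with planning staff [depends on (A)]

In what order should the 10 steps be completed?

(J) is the only step with nothing outstanding, so it goes first.
(D) needed (J), now all done → (D).
Next only (G) has its prerequisites met → (G).
(F) needed (G), now all done → (F).
(C) needed (F), now all done → (C).
(H) is the only step now ready → (H).
That leaves (A) as the only ready step → (A).
That leaves (E) as the only ready step → (E).
(I) needed (E), now all done → (I).
Next only (B) has its prerequisites met → (B).

(J) → (D) → (G) → (F) → (C) → (H) → (A) → (E) → (I) → (B)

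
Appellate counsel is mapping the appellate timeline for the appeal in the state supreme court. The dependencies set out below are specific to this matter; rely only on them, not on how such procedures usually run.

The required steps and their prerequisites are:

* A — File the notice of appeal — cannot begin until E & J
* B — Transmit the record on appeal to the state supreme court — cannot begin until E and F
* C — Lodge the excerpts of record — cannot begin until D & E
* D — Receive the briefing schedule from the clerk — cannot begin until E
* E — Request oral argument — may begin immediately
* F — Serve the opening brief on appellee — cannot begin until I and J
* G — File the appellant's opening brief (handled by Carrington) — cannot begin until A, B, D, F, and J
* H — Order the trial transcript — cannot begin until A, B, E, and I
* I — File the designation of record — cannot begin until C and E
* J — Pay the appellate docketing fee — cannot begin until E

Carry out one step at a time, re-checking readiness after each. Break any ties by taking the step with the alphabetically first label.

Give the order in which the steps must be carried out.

E D C I J A F B G H

E has no prerequisites → E first.
D and J are both available; D has the earlier label → D.
Now C and J have their prerequisites met. C has the earlier label, so C next.
I now also ready, so the ready set is {I, J}; I has the earlier label → I.
J is the only step now ready → J.
Ready: A and F. A has the earlier label → A.
F needed I and J, now all done → F.
B needed E and F, now all done → B.
Now G and H have their prerequisites met. G has the earlier label, so G next.
H needed A, B, E and I, now all done → H.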